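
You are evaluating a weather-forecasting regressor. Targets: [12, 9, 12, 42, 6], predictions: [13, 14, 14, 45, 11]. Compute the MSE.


Squared errors: (12-13)²=1, (9-14)²=25, (12-14)²=4, (42-45)²=9, (6-11)²=25
Sum = 64
MSE = 64/5 = 64/5

64/5


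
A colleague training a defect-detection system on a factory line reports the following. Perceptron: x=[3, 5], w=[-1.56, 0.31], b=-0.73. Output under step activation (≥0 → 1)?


z = (3)·(-1.56) + (5)·(0.31) - 0.73
  = -3.86
step(z) = 0 (z<0)

0


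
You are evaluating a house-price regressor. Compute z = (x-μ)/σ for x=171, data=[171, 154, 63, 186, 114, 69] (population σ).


μ = 126.1667, σ = 47.9076
z = (171 - 126.1667)/47.9076 = 0.9358

0.9358


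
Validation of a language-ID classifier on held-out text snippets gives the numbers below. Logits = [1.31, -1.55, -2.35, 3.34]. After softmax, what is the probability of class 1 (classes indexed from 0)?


Exponentials: e^1.31=3.7062, e^-1.55=0.2122, e^-2.35=0.0954, e^3.34=28.2191
Sum = 32.2329
Softmax = [0.115, 0.0066, 0.003, 0.8755]
p[1] = 0.2122/32.2329 = 0.0066

0.0066


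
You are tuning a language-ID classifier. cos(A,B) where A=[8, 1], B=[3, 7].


A·B = 8·3 + 1·7 = 31
‖A‖ = √65 = 8.0623, ‖B‖ = √58 = 7.6158
cos = 31/(√65·√58) = 31/√3770 = 0.5049

0.5049


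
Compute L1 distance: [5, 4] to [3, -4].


d = |5-3| + |4+ 4|
  = 2 + 8
  = 10

10


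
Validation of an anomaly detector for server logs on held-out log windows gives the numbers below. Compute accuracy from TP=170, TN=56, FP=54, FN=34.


Accuracy = (TP+TN)/(TP+TN+FP+FN)
= (170+56)/(314)
= 226/314 = 71.97%

71.97%


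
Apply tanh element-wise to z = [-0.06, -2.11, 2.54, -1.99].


tanh(-0.06) = -0.0599
tanh(-2.11) = -0.971
tanh(2.54) = 0.9876
tanh(-1.99) = -0.9633
result = [-0.0599, -0.971, 0.9876, -0.9633]

[-0.0599, -0.971, 0.9876, -0.9633]


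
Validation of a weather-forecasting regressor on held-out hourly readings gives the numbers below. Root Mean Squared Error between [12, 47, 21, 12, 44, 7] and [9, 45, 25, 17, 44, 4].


MSE = 63/6 = 10.5
RMSE = √(63/6) = 3.2404

3.2404


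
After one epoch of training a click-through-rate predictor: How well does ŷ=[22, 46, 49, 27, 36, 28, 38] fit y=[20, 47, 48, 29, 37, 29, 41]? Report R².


ȳ = 35.8571
SS_res = Σ(y-ŷ)² = 21
SS_tot = Σ(y-ȳ)² = 644.86
R² = 1 - SS_res/SS_tot = 1 - 0.0326 = 0.9674

0.9674


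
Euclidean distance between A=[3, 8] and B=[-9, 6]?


d = √((3+ 9)² + (8-6)²)
  = √(144 + 4)
  = √148 = 12.1655

12.1655


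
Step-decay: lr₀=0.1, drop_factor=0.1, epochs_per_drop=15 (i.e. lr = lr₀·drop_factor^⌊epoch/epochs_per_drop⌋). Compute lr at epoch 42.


n_drops = ⌊42/15⌋ = 2
lr = 0.1·0.1^2 = 0.1·0.01 = 0.001

0.001


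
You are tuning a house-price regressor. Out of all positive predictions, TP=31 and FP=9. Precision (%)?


Precision = TP/(TP+FP)
= 31/(31+9)
= 31/40 = 77.5%

77.5%


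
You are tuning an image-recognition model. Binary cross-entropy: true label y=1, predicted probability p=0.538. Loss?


BCE = -[y·ln(p) + (1-y)·ln(1-p)]
= -1·ln(0.538) - 0
= -ln(0.538) = 0.6199

0.6199


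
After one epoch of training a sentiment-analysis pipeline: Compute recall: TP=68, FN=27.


Recall = TP/(TP+FN)
= 68/(68+27)
= 68/95 = 71.58%

71.58%


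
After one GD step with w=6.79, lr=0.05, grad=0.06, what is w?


w_new = w - α·∇
= 6.79 - 0.05·0.06
= 6.79 - 0.003
= 6.787

6.787


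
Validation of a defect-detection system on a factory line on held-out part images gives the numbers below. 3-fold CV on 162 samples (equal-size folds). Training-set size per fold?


Fold size = 162/3 = 54
Training per fold = 162 - 54 = 108

108


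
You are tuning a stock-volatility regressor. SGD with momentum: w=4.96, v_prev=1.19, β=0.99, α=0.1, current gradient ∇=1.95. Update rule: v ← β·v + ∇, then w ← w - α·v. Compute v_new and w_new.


v_new = 0.99·1.19 + 1.95 = 1.1781 + 1.95 = 3.1281
w_new = 4.96 - 0.1·3.1281 = 4.96 - 0.31281 = 4.64719

v_new=3.1281, w_new=4.64719


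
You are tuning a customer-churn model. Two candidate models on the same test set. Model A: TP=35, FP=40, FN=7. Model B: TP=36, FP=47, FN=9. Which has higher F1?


Model A: P=35/75=0.4667, R=35/42=0.8333, F1=2PR/(P+R)=2TP/(2TP+FP+FN)=70/117=0.5983
Model B: P=36/83=0.4337, R=36/45=0.8, F1=2PR/(P+R)=2TP/(2TP+FP+FN)=72/128=0.5625
0.5983 > 0.5625 → Model A

Model A


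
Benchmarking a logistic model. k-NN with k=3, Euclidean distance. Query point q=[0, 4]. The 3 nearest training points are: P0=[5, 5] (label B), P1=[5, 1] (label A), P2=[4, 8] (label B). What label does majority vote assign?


d(q,P0) = 5.099  (label B)
d(q,P1) = 5.831  (label A)
d(q,P2) = 5.6569  (label B)
Votes: A=1, B=2
Majority → B

B


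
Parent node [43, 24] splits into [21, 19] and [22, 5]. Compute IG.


Parent = [43, 24], H_parent = 0.9412
H_left = 0.9982 (n=40), H_right = 0.6913 (n=27)
H_children = (40/67)·0.9982 + (27/67)·0.6913 = 0.8745
IG = 0.9412 - 0.8745 = 0.0667

0.0667


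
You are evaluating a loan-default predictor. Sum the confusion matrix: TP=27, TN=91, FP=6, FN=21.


Total = TP + TN + FP + FN
= 27 + 91 + 6 + 21
= 145
(Predicted positive: 33, predicted negative: 112)

145


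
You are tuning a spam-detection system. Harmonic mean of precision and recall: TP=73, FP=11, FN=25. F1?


Precision = 73/84 = 0.869
Recall = 73/98 = 0.7449
F1 = 2·P·R/(P+R) = 2·TP/(2·TP+FP+FN) = 146/(146+11+25) = 146/182 = 0.8022

0.8022


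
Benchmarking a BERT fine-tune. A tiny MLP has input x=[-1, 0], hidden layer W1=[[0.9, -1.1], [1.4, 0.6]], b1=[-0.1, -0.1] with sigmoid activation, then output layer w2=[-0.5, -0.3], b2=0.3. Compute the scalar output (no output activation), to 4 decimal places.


z1[0] = (0.9)·(-1) + (-1.1)·(0) - 0.1 = -1.0
z1[1] = (1.4)·(-1) + (0.6)·(0) - 0.1 = -1.5
h = sigmoid(z1) = [0.2689, 0.1824]
output = (-0.5)·(0.2689) + (-0.3)·(0.1824) + 0.3 = 0.1108

0.1108


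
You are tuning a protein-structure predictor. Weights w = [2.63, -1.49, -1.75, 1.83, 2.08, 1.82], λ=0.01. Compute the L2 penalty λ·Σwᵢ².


‖w‖₂² = (2.63)² + (-1.49)² + (-1.75)² + (1.83)² + (2.08)² + (1.82)²
     = 6.9169 + 2.2201 + 3.0625 + 3.3489 + 4.3264 + 3.3124
     = 23.1872
λ·‖w‖₂² = 0.01·23.1872 = 0.231872

0.231872


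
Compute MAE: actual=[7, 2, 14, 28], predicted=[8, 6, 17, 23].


Absolute errors: |7-8|=1, |2-6|=4, |14-17|=3, |28-23|=5
Sum = 13
MAE = 13/4 = 13/4

13/4


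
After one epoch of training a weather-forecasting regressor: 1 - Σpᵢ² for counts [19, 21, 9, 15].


Probabilities: [19/64, 21/64, 9/64, 15/64] ≈ [0.2969, 0.3281, 0.1406, 0.2344]
Σpᵢ² = (361 + 441 + 81 + 225)/64² = 1108/4096
Gini = 1 - Σpᵢ² = 1 - 1108/4096 = 0.7295

0.7295


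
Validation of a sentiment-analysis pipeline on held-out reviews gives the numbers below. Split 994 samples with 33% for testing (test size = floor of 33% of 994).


Test = ⌊994·33/100⌋ = 328
Train = 994 - 328 = 666

Train: 666, Test: 328


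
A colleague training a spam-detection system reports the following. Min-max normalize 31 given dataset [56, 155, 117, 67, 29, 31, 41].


min=29, max=155
(31-29)/(155-29) = 2/126 = 0.0159

0.0159


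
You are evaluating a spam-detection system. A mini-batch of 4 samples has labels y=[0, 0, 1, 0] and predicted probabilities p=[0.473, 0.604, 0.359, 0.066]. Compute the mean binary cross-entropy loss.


L[0] = -ln(1-0.473) = -ln(0.527) = 0.6406
L[1] = -ln(1-0.604) = -ln(0.396) = 0.9263
L[2] = -ln(0.359) = 1.0244
L[3] = -ln(1-0.066) = -ln(0.934) = 0.0683
mean = (0.6406 + 0.9263 + 1.0244 + 0.0683)/4 = 0.6649

0.6649


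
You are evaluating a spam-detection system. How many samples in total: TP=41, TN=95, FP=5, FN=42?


Total = TP + TN + FP + FN
= 41 + 95 + 5 + 42
= 183
(Predicted positive: 46, predicted negative: 137)

183


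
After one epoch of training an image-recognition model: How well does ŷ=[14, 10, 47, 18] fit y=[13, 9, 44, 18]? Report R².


ȳ = 21
SS_res = Σ(y-ŷ)² = 11
SS_tot = Σ(y-ȳ)² = 746
R² = 1 - SS_res/SS_tot = 1 - 0.0147 = 0.9853

0.9853


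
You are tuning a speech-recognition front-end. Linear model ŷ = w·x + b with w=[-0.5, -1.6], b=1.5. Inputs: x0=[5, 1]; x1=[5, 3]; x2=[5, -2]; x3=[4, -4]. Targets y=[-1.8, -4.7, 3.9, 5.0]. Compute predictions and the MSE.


ŷ0 = (-0.5)·(5) + (-1.6)·(1) + 1.5 = -2.6
ŷ1 = (-0.5)·(5) + (-1.6)·(3) + 1.5 = -5.8
ŷ2 = (-0.5)·(5) + (-1.6)·(-2) + 1.5 = 2.2
ŷ3 = (-0.5)·(4) + (-1.6)·(-4) + 1.5 = 5.9
errors² = [0.64, 1.21, 2.89, 0.81]
MSE = 5.5500/4 = 1.3875

1.3875


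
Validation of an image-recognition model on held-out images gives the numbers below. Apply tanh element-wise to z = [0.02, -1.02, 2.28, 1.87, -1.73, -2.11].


tanh(0.02) = 0.02
tanh(-1.02) = -0.7699
tanh(2.28) = 0.9793
tanh(1.87) = 0.9536
tanh(-1.73) = -0.9391
tanh(-2.11) = -0.971
result = [0.02, -0.7699, 0.9793, 0.9536, -0.9391, -0.971]

[0.02, -0.7699, 0.9793, 0.9536, -0.9391, -0.971]


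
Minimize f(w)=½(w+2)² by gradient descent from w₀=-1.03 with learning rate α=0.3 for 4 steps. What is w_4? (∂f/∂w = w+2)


step 1: grad = -1.03+2 = 0.97; w = -1.03 - 0.3·(0.97) = -1.321
step 2: grad = -1.321+2 = 0.679; w = -1.321 - 0.3·(0.679) = -1.5247
step 3: grad = -1.5247+2 = 0.4753; w = -1.5247 - 0.3·(0.4753) = -1.66729
step 4: grad = -1.66729+2 = 0.33271; w = -1.66729 - 0.3·(0.33271) = -1.767103

-1.767103


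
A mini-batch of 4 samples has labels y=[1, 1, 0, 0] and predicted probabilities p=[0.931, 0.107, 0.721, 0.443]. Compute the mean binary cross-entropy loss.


L[0] = -ln(0.931) = 0.0715
L[1] = -ln(0.107) = 2.2349
L[2] = -ln(1-0.721) = -ln(0.279) = 1.2765
L[3] = -ln(1-0.443) = -ln(0.557) = 0.5852
mean = (0.0715 + 2.2349 + 1.2765 + 0.5852)/4 = 1.042

1.042


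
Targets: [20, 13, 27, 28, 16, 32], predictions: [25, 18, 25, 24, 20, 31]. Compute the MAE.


Absolute errors: |20-25|=5, |13-18|=5, |27-25|=2, |28-24|=4, |16-20|=4, |32-31|=1
Sum = 21
MAE = 21/6 = 7/2

7/2


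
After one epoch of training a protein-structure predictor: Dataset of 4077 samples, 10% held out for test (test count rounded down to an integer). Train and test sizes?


Test = ⌊4077·10/100⌋ = 407
Train = 4077 - 407 = 3670

Train: 3670, Test: 407


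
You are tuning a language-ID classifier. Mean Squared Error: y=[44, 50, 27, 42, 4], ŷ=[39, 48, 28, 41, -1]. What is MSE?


Squared errors: (44-39)²=25, (50-48)²=4, (27-28)²=1, (42-41)²=1, (4+ 1)²=25
Sum = 56
MSE = 56/5 = 56/5

56/5


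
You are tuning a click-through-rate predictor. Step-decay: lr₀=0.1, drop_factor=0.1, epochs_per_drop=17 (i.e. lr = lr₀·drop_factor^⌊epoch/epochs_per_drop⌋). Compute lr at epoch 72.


n_drops = ⌊72/17⌋ = 4
lr = 0.1·0.1^4 = 0.1·0.0001 = 0.00001

0.00001


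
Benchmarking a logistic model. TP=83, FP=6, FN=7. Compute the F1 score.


Precision = 83/89 = 0.9326
Recall = 83/90 = 0.9222
F1 = 2·P·R/(P+R) = 2·TP/(2·TP+FP+FN) = 166/(166+6+7) = 166/179 = 0.9274

0.9274


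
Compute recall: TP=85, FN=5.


Recall = TP/(TP+FN)
= 85/(85+5)
= 85/90 = 94.44%

94.44%


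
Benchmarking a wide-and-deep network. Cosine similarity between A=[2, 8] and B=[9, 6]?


A·B = 2·9 + 8·6 = 66
‖A‖ = √68 = 8.2462, ‖B‖ = √117 = 10.8167
cos = 66/(√68·√117) = 66/√7956 = 0.7399

0.7399


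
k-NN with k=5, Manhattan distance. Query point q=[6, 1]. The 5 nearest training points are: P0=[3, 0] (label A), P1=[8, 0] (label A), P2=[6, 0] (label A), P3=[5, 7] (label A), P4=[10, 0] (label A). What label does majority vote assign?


d(q,P0) = 4  (label A)
d(q,P1) = 3  (label A)
d(q,P2) = 1  (label A)
d(q,P3) = 7  (label A)
d(q,P4) = 5  (label A)
Votes: A=5, B=0
Majority → A

A


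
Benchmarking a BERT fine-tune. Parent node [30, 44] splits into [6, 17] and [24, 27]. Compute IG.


Parent = [30, 44], H_parent = 0.974
H_left = 0.8281 (n=23), H_right = 0.9975 (n=51)
H_children = (23/74)·0.8281 + (51/74)·0.9975 = 0.9448
IG = 0.974 - 0.9448 = 0.0292

0.0292


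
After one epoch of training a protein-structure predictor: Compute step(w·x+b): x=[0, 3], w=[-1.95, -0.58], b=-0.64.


z = (0)·(-1.95) + (3)·(-0.58) - 0.64
  = -2.38
step(z) = 0 (z<0)

0


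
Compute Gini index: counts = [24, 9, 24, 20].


Probabilities: [24/77, 9/77, 24/77, 20/77] ≈ [0.3117, 0.1169, 0.3117, 0.2597]
Σpᵢ² = (576 + 81 + 576 + 400)/77² = 1633/5929
Gini = 1 - Σpᵢ² = 1 - 1633/5929 = 0.7246

0.7246


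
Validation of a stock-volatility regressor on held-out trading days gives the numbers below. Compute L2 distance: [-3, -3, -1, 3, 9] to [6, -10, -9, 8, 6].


d = √((-3-6)² + (-3+ 10)² + (-1+ 9)² + (3-8)² + (9-6)²)
  = √(81 + 49 + 64 + 25 + 9)
  = √228 = 15.0997

15.0997


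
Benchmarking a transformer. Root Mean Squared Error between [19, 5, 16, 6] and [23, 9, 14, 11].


MSE = 61/4 = 15.25
RMSE = √(61/4) = 3.9051

3.9051


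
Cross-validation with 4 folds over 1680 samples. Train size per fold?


Fold size = 1680/4 = 420
Training per fold = 1680 - 420 = 1260

1260


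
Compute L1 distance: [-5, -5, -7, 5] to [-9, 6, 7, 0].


d = |-5+ 9| + |-5-6| + |-7-7| + |5-0|
  = 4 + 11 + 14 + 5
  = 34

34


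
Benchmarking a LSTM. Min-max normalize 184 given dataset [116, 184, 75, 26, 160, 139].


min=26, max=184
(184-26)/(184-26) = 158/158 = 1.0

1.0


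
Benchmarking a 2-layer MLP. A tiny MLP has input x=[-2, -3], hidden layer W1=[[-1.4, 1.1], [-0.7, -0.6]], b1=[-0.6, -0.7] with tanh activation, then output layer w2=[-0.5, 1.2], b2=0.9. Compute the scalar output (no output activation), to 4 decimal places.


z1[0] = (-1.4)·(-2) + (1.1)·(-3) - 0.6 = -1.1
z1[1] = (-0.7)·(-2) + (-0.6)·(-3) - 0.7 = 2.5
h = tanh(z1) = [-0.8005, 0.9866]
output = (-0.5)·(-0.8005) + (1.2)·(0.9866) + 0.9 = 2.4842

2.4842


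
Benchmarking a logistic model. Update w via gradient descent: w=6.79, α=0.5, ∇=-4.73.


w_new = w - α·∇
= 6.79 - 0.5·-4.73
= 6.79 + 2.365
= 9.155

9.155


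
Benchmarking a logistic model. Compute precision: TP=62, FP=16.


Precision = TP/(TP+FP)
= 62/(62+16)
= 62/78 = 79.49%

79.49%


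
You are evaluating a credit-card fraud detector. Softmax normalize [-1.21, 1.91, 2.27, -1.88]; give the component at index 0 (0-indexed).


Exponentials: e^-1.21=0.2982, e^1.91=6.7531, e^2.27=9.6794, e^-1.88=0.1526
Sum = 16.8833
Softmax = [0.0177, 0.4, 0.5733, 0.009]
p[0] = 0.2982/16.8833 = 0.0177

0.0177


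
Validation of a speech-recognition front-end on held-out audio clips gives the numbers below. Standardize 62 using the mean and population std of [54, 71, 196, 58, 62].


μ = 88.2, σ = 54.1937
z = (62 - 88.2)/54.1937 = -0.4835

-0.4835


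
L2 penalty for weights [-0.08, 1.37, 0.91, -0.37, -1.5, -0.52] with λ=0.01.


‖w‖₂² = (-0.08)² + (1.37)² + (0.91)² + (-0.37)² + (-1.5)² + (-0.52)²
     = 0.0064 + 1.8769 + 0.8281 + 0.1369 + 2.25 + 0.2704
     = 5.3687
λ·‖w‖₂² = 0.01·5.3687 = 0.053687

0.053687


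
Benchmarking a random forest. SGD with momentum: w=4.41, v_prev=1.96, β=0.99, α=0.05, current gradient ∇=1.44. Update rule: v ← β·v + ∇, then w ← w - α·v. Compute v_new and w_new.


v_new = 0.99·1.96 + 1.44 = 1.9404 + 1.44 = 3.3804
w_new = 4.41 - 0.05·3.3804 = 4.41 - 0.16902 = 4.24098

v_new=3.3804, w_new=4.24098


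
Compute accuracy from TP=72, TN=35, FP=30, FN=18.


Accuracy = (TP+TN)/(TP+TN+FP+FN)
= (72+35)/(155)
= 107/155 = 69.03%

69.03%


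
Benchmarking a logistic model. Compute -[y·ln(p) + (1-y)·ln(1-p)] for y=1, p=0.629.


BCE = -[y·ln(p) + (1-y)·ln(1-p)]
= -1·ln(0.629) - 0
= -ln(0.629) = 0.4636

0.4636


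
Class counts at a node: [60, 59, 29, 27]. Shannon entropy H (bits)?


Probabilities: [60/175, 59/175, 29/175, 27/175] ≈ [0.3429, 0.3371, 0.1657, 0.1543]
H = -((60/175)·log₂(60/175) + (59/175)·log₂(59/175) + (29/175)·log₂(29/175) + (27/175)·log₂(27/175))
  = 1.9041 bits

1.9041 bits


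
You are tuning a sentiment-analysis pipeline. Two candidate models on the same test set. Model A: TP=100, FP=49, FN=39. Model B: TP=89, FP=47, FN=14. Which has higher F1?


Model A: P=100/149=0.6711, R=100/139=0.7194, F1=2PR/(P+R)=2TP/(2TP+FP+FN)=200/288=0.6944
Model B: P=89/136=0.6544, R=89/103=0.8641, F1=2PR/(P+R)=2TP/(2TP+FP+FN)=178/239=0.7448
0.6944 < 0.7448 → Model B

Model B


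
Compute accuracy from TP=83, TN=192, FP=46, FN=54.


Accuracy = (TP+TN)/(TP+TN+FP+FN)
= (83+192)/(375)
= 275/375 = 73.33%

73.33%


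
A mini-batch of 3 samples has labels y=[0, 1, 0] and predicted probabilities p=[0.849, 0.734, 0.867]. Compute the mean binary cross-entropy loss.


L[0] = -ln(1-0.849) = -ln(0.151) = 1.8905
L[1] = -ln(0.734) = 0.3092
L[2] = -ln(1-0.867) = -ln(0.133) = 2.0174
mean = (1.8905 + 0.3092 + 2.0174)/3 = 1.4057

1.4057


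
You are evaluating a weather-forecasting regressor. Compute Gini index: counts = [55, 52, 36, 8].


Probabilities: [55/151, 52/151, 36/151, 8/151] ≈ [0.3642, 0.3444, 0.2384, 0.053]
Σpᵢ² = (3025 + 2704 + 1296 + 64)/151² = 7089/22801
Gini = 1 - Σpᵢ² = 1 - 7089/22801 = 0.6891

0.6891


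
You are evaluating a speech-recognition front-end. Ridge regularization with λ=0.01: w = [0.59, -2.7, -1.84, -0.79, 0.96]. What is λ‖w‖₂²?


‖w‖₂² = (0.59)² + (-2.7)² + (-1.84)² + (-0.79)² + (0.96)²
     = 0.3481 + 7.29 + 3.3856 + 0.6241 + 0.9216
     = 12.5694
λ·‖w‖₂² = 0.01·12.5694 = 0.125694

0.125694


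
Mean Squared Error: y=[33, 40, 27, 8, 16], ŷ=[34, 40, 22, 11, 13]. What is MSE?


Squared errors: (33-34)²=1, (40-40)²=0, (27-22)²=25, (8-11)²=9, (16-13)²=9
Sum = 44
MSE = 44/5 = 44/5

44/5


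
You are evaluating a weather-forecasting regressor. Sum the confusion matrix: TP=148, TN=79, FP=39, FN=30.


Total = TP + TN + FP + FN
= 148 + 79 + 39 + 30
= 296
(Predicted positive: 187, predicted negative: 109)

296


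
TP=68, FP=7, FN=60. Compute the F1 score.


Precision = 68/75 = 0.9067
Recall = 68/128 = 0.5312
F1 = 2·P·R/(P+R) = 2·TP/(2·TP+FP+FN) = 136/(136+7+60) = 136/203 = 0.67

0.67


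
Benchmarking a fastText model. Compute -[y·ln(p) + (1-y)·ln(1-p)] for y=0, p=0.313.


BCE = -[y·ln(p) + (1-y)·ln(1-p)]
= -0 - 1·ln(1-0.313)
= -ln(0.687) = 0.3754

0.3754


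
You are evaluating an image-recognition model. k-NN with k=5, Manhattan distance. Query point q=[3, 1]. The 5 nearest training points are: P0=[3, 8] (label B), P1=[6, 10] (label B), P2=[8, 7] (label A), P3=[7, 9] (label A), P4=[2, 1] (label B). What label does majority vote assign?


d(q,P0) = 7  (label B)
d(q,P1) = 12  (label B)
d(q,P2) = 11  (label A)
d(q,P3) = 12  (label A)
d(q,P4) = 1  (label B)
Votes: A=2, B=3
Majority → B

B


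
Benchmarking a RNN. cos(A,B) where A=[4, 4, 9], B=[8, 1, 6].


A·B = 4·8 + 4·1 + 9·6 = 90
‖A‖ = √113 = 10.6301, ‖B‖ = √101 = 10.0499
cos = 90/(√113·√101) = 90/√11413 = 0.8424

0.8424


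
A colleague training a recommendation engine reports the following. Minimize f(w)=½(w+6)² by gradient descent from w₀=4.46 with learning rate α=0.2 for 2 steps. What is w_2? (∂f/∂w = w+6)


step 1: grad = 4.46+6 = 10.46; w = 4.46 - 0.2·(10.46) = 2.368
step 2: grad = 2.368+6 = 8.368; w = 2.368 - 0.2·(8.368) = 0.6944

0.6944


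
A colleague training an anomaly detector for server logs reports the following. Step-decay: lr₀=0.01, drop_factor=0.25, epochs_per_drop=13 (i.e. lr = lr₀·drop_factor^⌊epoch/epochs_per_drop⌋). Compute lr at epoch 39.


n_drops = ⌊39/13⌋ = 3
lr = 0.01·0.25^3 = 0.01·0.015625 = 0.00015625

0.00015625


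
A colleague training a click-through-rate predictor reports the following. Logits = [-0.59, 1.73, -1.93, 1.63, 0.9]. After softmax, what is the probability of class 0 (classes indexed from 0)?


Exponentials: e^-0.59=0.5543, e^1.73=5.6407, e^-1.93=0.1451, e^1.63=5.1039, e^0.9=2.4596
Sum = 13.9036
Softmax = [0.0399, 0.4057, 0.0104, 0.3671, 0.1769]
p[0] = 0.5543/13.9036 = 0.0399

0.0399


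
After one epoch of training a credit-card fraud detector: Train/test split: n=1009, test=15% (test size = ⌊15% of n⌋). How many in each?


Test = ⌊1009·15/100⌋ = 151
Train = 1009 - 151 = 858

Train: 858, Test: 151


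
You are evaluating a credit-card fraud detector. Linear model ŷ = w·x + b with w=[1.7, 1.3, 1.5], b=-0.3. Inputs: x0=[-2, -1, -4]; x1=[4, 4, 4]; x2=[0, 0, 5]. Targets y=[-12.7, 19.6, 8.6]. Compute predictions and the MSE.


ŷ0 = (1.7)·(-2) + (1.3)·(-1) + (1.5)·(-4) - 0.3 = -11.0
ŷ1 = (1.7)·(4) + (1.3)·(4) + (1.5)·(4) - 0.3 = 17.7
ŷ2 = (1.7)·(0) + (1.3)·(0) + (1.5)·(5) - 0.3 = 7.2
errors² = [2.89, 3.61, 1.96]
MSE = 8.4600/3 = 2.82

2.82


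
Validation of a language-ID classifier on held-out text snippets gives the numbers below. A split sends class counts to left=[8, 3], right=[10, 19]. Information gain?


Parent = [18, 22], H_parent = 0.9928
H_left = 0.8454 (n=11), H_right = 0.9294 (n=29)
H_children = (11/40)·0.8454 + (29/40)·0.9294 = 0.9063
IG = 0.9928 - 0.9063 = 0.0865

0.0865


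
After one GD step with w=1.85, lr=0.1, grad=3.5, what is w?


w_new = w - α·∇
= 1.85 - 0.1·3.5
= 1.85 - 0.35
= 1.5

1.5


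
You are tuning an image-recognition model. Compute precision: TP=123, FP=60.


Precision = TP/(TP+FP)
= 123/(123+60)
= 123/183 = 67.21%

67.21%


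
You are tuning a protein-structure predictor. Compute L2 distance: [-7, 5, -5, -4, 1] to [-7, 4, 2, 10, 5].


d = √((-7+ 7)² + (5-4)² + (-5-2)² + (-4-10)² + (1-5)²)
  = √(0 + 1 + 49 + 196 + 16)
  = √262 = 16.1864

16.1864


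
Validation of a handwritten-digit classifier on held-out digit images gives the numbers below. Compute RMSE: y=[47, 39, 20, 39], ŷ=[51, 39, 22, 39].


MSE = 20/4 = 5
RMSE = √(20/4) = 2.2361

2.2361


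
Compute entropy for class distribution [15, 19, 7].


Probabilities: [15/41, 19/41, 7/41] ≈ [0.3659, 0.4634, 0.1707]
H = -((15/41)·log₂(15/41) + (19/41)·log₂(19/41) + (7/41)·log₂(7/41))
  = 1.4803 bits

1.4803 bits


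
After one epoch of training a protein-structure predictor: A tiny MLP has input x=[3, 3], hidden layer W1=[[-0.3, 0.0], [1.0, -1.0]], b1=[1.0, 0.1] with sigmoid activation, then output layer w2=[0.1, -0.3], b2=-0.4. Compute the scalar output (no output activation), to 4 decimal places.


z1[0] = (-0.3)·(3) + (0.0)·(3) + 1.0 = 0.1
z1[1] = (1.0)·(3) + (-1.0)·(3) + 0.1 = 0.1
h = sigmoid(z1) = [0.525, 0.525]
output = (0.1)·(0.525) + (-0.3)·(0.525) - 0.4 = -0.505

-0.505


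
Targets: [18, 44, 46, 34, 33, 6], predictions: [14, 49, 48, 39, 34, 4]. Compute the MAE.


Absolute errors: |18-14|=4, |44-49|=5, |46-48|=2, |34-39|=5, |33-34|=1, |6-4|=2
Sum = 19
MAE = 19/6 = 19/6

19/6


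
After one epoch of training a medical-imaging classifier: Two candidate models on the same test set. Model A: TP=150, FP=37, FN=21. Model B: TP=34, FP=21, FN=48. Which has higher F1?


Model A: P=150/187=0.8021, R=150/171=0.8772, F1=2PR/(P+R)=2TP/(2TP+FP+FN)=300/358=0.838
Model B: P=34/55=0.6182, R=34/82=0.4146, F1=2PR/(P+R)=2TP/(2TP+FP+FN)=68/137=0.4964
0.838 > 0.4964 → Model A

Model A


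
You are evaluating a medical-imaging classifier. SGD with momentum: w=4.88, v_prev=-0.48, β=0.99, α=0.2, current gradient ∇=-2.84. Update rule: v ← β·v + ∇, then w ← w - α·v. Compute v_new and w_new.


v_new = 0.99·-0.48 - 2.84 = -0.4752 - 2.84 = -3.3152
w_new = 4.88 - 0.2·-3.3152 = 4.88 + 0.66304 = 5.54304

v_new=-3.3152, w_new=5.54304


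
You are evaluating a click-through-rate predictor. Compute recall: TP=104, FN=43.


Recall = TP/(TP+FN)
= 104/(104+43)
= 104/147 = 70.75%

70.75%


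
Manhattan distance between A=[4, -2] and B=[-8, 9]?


d = |4+ 8| + |-2-9|
  = 12 + 11
  = 23

23


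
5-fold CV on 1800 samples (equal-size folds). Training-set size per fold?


Fold size = 1800/5 = 360
Training per fold = 1800 - 360 = 1440

1440


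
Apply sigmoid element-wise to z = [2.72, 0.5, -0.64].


σ(2.72) = 1/(1+e^-2.72) = 0.9382
σ(0.5) = 1/(1+e^-0.5) = 0.6225
σ(-0.64) = 1/(1+e^0.64) = 0.3452
result = [0.9382, 0.6225, 0.3452]

[0.9382, 0.6225, 0.3452]


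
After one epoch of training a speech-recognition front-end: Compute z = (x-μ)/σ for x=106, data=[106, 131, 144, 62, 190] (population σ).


μ = 126.6, σ = 42.2829
z = (106 - 126.6)/42.2829 = -0.4872

-0.4872


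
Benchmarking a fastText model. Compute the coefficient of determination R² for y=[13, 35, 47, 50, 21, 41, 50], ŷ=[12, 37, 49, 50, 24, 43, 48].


ȳ = 36.7143
SS_res = Σ(y-ŷ)² = 26
SS_tot = Σ(y-ȳ)² = 1289.43
R² = 1 - SS_res/SS_tot = 1 - 0.0202 = 0.9798

0.9798


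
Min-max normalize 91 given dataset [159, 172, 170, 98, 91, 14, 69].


min=14, max=172
(91-14)/(172-14) = 77/158 = 0.4873

0.4873


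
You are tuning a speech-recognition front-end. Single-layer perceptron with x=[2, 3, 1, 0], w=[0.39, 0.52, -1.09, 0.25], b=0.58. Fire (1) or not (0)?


z = (2)·(0.39) + (3)·(0.52) + (1)·(-1.09) + (0)·(0.25) + 0.58
  = 1.83
step(z) = 1 (z≥0)

1


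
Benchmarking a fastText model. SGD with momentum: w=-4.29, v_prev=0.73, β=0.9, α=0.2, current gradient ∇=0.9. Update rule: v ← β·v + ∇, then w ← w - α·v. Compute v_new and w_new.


v_new = 0.9·0.73 + 0.9 = 0.657 + 0.9 = 1.557
w_new = -4.29 - 0.2·1.557 = -4.29 - 0.3114 = -4.6014

v_new=1.557, w_new=-4.6014


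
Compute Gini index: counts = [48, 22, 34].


Probabilities: [48/104, 22/104, 34/104] ≈ [0.4615, 0.2115, 0.3269]
Σpᵢ² = (2304 + 484 + 1156)/104² = 3944/10816
Gini = 1 - Σpᵢ² = 1 - 3944/10816 = 0.6354

0.6354


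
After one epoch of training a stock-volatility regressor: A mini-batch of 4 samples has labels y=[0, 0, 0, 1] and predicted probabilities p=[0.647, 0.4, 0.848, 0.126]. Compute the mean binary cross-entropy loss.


L[0] = -ln(1-0.647) = -ln(0.353) = 1.0413
L[1] = -ln(1-0.4) = -ln(0.6) = 0.5108
L[2] = -ln(1-0.848) = -ln(0.152) = 1.8839
L[3] = -ln(0.126) = 2.0715
mean = (1.0413 + 0.5108 + 1.8839 + 2.0715)/4 = 1.3769

1.3769


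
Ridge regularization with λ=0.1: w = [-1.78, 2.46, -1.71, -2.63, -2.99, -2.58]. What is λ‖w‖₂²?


‖w‖₂² = (-1.78)² + (2.46)² + (-1.71)² + (-2.63)² + (-2.99)² + (-2.58)²
     = 3.1684 + 6.0516 + 2.9241 + 6.9169 + 8.9401 + 6.6564
     = 34.6575
λ·‖w‖₂² = 0.1·34.6575 = 3.46575

3.46575


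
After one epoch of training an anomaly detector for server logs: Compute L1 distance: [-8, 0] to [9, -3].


d = |-8-9| + |0+ 3|
  = 17 + 3
  = 20

20


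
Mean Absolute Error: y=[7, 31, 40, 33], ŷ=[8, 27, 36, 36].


Absolute errors: |7-8|=1, |31-27|=4, |40-36|=4, |33-36|=3
Sum = 12
MAE = 12/4 = 3

3


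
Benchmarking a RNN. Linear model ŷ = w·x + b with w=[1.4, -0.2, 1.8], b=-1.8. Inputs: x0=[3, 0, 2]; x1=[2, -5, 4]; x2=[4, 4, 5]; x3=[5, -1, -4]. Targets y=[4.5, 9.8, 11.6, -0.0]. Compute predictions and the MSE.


ŷ0 = (1.4)·(3) + (-0.2)·(0) + (1.8)·(2) - 1.8 = 6.0
ŷ1 = (1.4)·(2) + (-0.2)·(-5) + (1.8)·(4) - 1.8 = 9.2
ŷ2 = (1.4)·(4) + (-0.2)·(4) + (1.8)·(5) - 1.8 = 12.0
ŷ3 = (1.4)·(5) + (-0.2)·(-1) + (1.8)·(-4) - 1.8 = -1.8
errors² = [2.25, 0.36, 0.16, 3.24]
MSE = 6.0100/4 = 1.5025

1.5025


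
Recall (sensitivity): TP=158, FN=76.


Recall = TP/(TP+FN)
= 158/(158+76)
= 158/234 = 67.52%

67.52%


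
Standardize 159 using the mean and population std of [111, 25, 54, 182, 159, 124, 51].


μ = 100.8571, σ = 54.8229
z = (159 - 100.8571)/54.8229 = 1.0606

1.0606


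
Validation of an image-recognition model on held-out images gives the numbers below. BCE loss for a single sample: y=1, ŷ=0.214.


BCE = -[y·ln(p) + (1-y)·ln(1-p)]
= -1·ln(0.214) - 0
= -ln(0.214) = 1.5418

1.5418


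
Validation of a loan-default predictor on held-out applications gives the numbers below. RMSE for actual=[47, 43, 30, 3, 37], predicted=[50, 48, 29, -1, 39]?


MSE = 55/5 = 11
RMSE = √(55/5) = 3.3166

3.3166


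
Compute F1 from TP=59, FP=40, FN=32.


Precision = 59/99 = 0.596
Recall = 59/91 = 0.6484
F1 = 2·P·R/(P+R) = 2·TP/(2·TP+FP+FN) = 118/(118+40+32) = 118/190 = 0.6211

0.6211


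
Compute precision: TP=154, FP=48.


Precision = TP/(TP+FP)
= 154/(154+48)
= 154/202 = 76.24%

76.24%


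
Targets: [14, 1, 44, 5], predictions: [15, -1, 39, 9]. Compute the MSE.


Squared errors: (14-15)²=1, (1+ 1)²=4, (44-39)²=25, (5-9)²=16
Sum = 46
MSE = 46/4 = 23/2

23/2


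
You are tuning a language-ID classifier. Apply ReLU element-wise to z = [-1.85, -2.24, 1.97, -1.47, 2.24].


ReLU(-1.85) = max(0, -1.85) = 0.0
ReLU(-2.24) = max(0, -2.24) = 0.0
ReLU(1.97) = max(0, 1.97) = 1.97
ReLU(-1.47) = max(0, -1.47) = 0.0
ReLU(2.24) = max(0, 2.24) = 2.24
result = [0.0, 0.0, 1.97, 0.0, 2.24]

[0.0, 0.0, 1.97, 0.0, 2.24]


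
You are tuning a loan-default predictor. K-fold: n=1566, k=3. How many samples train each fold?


Fold size = 1566/3 = 522
Training per fold = 1566 - 522 = 1044

1044


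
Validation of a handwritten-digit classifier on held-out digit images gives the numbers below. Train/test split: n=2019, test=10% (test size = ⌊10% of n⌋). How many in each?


Test = ⌊2019·10/100⌋ = 201
Train = 2019 - 201 = 1818

Train: 1818, Test: 201


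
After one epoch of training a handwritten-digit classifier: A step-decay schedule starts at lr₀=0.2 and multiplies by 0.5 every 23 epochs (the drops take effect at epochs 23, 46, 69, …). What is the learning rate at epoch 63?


n_drops = ⌊63/23⌋ = 2
lr = 0.2·0.5^2 = 0.2·0.25 = 0.05

0.05


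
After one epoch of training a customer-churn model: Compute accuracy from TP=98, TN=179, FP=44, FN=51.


Accuracy = (TP+TN)/(TP+TN+FP+FN)
= (98+179)/(372)
= 277/372 = 74.46%

74.46%


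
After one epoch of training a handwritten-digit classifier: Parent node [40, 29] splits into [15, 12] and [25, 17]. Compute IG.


Parent = [40, 29], H_parent = 0.9816
H_left = 0.9911 (n=27), H_right = 0.9737 (n=42)
H_children = (27/69)·0.9911 + (42/69)·0.9737 = 0.9805
IG = 0.9816 - 0.9805 = 0.0011

0.0011


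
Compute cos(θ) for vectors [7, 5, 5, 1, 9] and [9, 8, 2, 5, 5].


A·B = 7·9 + 5·8 + 5·2 + 1·5 + 9·5 = 163
‖A‖ = √181 = 13.4536, ‖B‖ = √199 = 14.1067
cos = 163/(√181·√199) = 163/√36019 = 0.8589

0.8589


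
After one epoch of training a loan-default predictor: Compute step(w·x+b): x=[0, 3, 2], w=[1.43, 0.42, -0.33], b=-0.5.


z = (0)·(1.43) + (3)·(0.42) + (2)·(-0.33) - 0.5
  = 0.1
step(z) = 1 (z≥0)

1


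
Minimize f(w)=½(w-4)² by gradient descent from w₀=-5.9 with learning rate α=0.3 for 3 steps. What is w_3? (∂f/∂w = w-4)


step 1: grad = -5.9-4 = -9.9; w = -5.9 - 0.3·(-9.9) = -2.93
step 2: grad = -2.93-4 = -6.93; w = -2.93 - 0.3·(-6.93) = -0.851
step 3: grad = -0.851-4 = -4.851; w = -0.851 - 0.3·(-4.851) = 0.6043

0.6043


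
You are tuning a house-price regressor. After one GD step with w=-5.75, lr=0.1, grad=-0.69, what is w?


w_new = w - α·∇
= -5.75 - 0.1·-0.69
= -5.75 + 0.069
= -5.681

-5.681


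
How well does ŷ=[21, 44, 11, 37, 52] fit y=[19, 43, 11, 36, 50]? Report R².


ȳ = 31.8
SS_res = Σ(y-ŷ)² = 10
SS_tot = Σ(y-ȳ)² = 1070.8
R² = 1 - SS_res/SS_tot = 1 - 0.0093 = 0.9907

0.9907


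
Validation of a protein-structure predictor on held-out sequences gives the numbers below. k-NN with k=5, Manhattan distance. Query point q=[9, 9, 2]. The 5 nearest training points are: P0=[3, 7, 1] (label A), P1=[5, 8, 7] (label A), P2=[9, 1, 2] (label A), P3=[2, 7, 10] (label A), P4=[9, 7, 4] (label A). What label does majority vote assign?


d(q,P0) = 9  (label A)
d(q,P1) = 10  (label A)
d(q,P2) = 8  (label A)
d(q,P3) = 17  (label A)
d(q,P4) = 4  (label A)
Votes: A=5, B=0
Majority → A

A


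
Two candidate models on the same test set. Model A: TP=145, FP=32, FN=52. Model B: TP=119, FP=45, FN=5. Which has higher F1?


Model A: P=145/177=0.8192, R=145/197=0.736, F1=2PR/(P+R)=2TP/(2TP+FP+FN)=290/374=0.7754
Model B: P=119/164=0.7256, R=119/124=0.9597, F1=2PR/(P+R)=2TP/(2TP+FP+FN)=238/288=0.8264
0.7754 < 0.8264 → Model B

Model B


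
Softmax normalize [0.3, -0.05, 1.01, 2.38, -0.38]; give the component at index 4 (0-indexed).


Exponentials: e^0.3=1.3499, e^-0.05=0.9512, e^1.01=2.7456, e^2.38=10.8049, e^-0.38=0.6839
Sum = 16.5355
Softmax = [0.0816, 0.0575, 0.166, 0.6534, 0.0414]
p[4] = 0.6839/16.5355 = 0.0414

0.0414


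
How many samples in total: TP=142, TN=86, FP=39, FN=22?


Total = TP + TN + FP + FN
= 142 + 86 + 39 + 22
= 289
(Predicted positive: 181, predicted negative: 108)

289


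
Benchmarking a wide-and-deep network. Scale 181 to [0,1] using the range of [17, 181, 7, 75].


min=7, max=181
(181-7)/(181-7) = 174/174 = 1.0

1.0


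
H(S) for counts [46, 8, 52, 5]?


Probabilities: [46/111, 8/111, 52/111, 5/111] ≈ [0.4144, 0.0721, 0.4685, 0.045]
H = -((46/111)·log₂(46/111) + (8/111)·log₂(8/111) + (52/111)·log₂(52/111) + (5/111)·log₂(5/111))
  = 1.5141 bits

1.5141 bits


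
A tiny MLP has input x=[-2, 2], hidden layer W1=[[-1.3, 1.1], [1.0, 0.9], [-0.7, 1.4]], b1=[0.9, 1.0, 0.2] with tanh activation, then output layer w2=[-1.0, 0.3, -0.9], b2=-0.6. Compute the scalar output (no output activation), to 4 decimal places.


z1[0] = (-1.3)·(-2) + (1.1)·(2) + 0.9 = 5.7
z1[1] = (1.0)·(-2) + (0.9)·(2) + 1.0 = 0.8
z1[2] = (-0.7)·(-2) + (1.4)·(2) + 0.2 = 4.4
h = tanh(z1) = [1.0, 0.664, 0.9997]
output = (-1.0)·(1.0) + (0.3)·(0.664) + (-0.9)·(0.9997) - 0.6 = -2.3005

-2.3005


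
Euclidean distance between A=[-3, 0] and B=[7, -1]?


d = √((-3-7)² + (0+ 1)²)
  = √(100 + 1)
  = √101 = 10.0499

10.0499


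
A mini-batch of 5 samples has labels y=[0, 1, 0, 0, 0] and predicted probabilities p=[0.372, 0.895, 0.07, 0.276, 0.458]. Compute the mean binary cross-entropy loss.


L[0] = -ln(1-0.372) = -ln(0.628) = 0.4652
L[1] = -ln(0.895) = 0.1109
L[2] = -ln(1-0.07) = -ln(0.93) = 0.0726
L[3] = -ln(1-0.276) = -ln(0.724) = 0.323
L[4] = -ln(1-0.458) = -ln(0.542) = 0.6125
mean = (0.4652 + 0.1109 + 0.0726 + 0.323 + 0.6125)/5 = 0.3168

0.3168


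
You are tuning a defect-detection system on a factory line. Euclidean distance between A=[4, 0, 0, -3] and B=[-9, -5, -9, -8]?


d = √((4+ 9)² + (0+ 5)² + (0+ 9)² + (-3+ 8)²)
  = √(169 + 25 + 81 + 25)
  = √300 = 17.3205

17.3205


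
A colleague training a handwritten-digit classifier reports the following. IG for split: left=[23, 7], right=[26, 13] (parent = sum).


Parent = [49, 20], H_parent = 0.8685
H_left = 0.7838 (n=30), H_right = 0.9183 (n=39)
H_children = (30/69)·0.7838 + (39/69)·0.9183 = 0.8598
IG = 0.8685 - 0.8598 = 0.0087

0.0087


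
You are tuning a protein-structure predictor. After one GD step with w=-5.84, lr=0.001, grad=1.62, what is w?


w_new = w - α·∇
= -5.84 - 0.001·1.62
= -5.84 - 0.00162
= -5.84162

-5.84162


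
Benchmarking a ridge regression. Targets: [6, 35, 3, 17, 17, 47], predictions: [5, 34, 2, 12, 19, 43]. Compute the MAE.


Absolute errors: |6-5|=1, |35-34|=1, |3-2|=1, |17-12|=5, |17-19|=2, |47-43|=4
Sum = 14
MAE = 14/6 = 7/3

7/3


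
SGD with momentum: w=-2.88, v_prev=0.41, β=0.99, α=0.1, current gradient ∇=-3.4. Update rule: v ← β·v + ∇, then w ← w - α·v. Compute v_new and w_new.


v_new = 0.99·0.41 - 3.4 = 0.4059 - 3.4 = -2.9941
w_new = -2.88 - 0.1·-2.9941 = -2.88 + 0.29941 = -2.58059

v_new=-2.9941, w_new=-2.58059


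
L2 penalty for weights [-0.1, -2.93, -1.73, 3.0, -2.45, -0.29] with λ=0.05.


‖w‖₂² = (-0.1)² + (-2.93)² + (-1.73)² + (3.0)² + (-2.45)² + (-0.29)²
     = 0.01 + 8.5849 + 2.9929 + 9 + 6.0025 + 0.0841
     = 26.6744
λ·‖w‖₂² = 0.05·26.6744 = 1.33372

1.33372


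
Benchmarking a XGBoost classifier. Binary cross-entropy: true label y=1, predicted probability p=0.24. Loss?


BCE = -[y·ln(p) + (1-y)·ln(1-p)]
= -1·ln(0.24) - 0
= -ln(0.24) = 1.4271

1.4271


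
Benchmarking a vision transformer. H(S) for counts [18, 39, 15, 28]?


Probabilities: [18/100, 39/100, 15/100, 28/100] ≈ [0.18, 0.39, 0.15, 0.28]
H = -((18/100)·log₂(18/100) + (39/100)·log₂(39/100) + (15/100)·log₂(15/100) + (28/100)·log₂(28/100))
  = 1.8999 bits

1.8999 bits


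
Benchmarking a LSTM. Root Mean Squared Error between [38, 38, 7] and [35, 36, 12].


MSE = 38/3 = 12.6667
RMSE = √(38/3) = 3.559

3.559


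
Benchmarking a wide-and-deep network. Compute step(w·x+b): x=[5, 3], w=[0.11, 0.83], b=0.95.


z = (5)·(0.11) + (3)·(0.83) + 0.95
  = 3.99
step(z) = 1 (z≥0)

1


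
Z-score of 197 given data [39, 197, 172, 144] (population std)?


μ = 138, σ = 60.154
z = (197 - 138)/60.154 = 0.9808

0.9808


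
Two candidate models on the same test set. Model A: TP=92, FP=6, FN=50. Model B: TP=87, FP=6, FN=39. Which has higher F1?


Model A: P=92/98=0.9388, R=92/142=0.6479, F1=2PR/(P+R)=2TP/(2TP+FP+FN)=184/240=0.7667
Model B: P=87/93=0.9355, R=87/126=0.6905, F1=2PR/(P+R)=2TP/(2TP+FP+FN)=174/219=0.7945
0.7667 < 0.7945 → Model B

Model B


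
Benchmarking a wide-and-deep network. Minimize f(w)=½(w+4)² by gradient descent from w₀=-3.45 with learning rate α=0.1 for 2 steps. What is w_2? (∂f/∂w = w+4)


step 1: grad = -3.45+4 = 0.55; w = -3.45 - 0.1·(0.55) = -3.505
step 2: grad = -3.505+4 = 0.495; w = -3.505 - 0.1·(0.495) = -3.5545

-3.5545


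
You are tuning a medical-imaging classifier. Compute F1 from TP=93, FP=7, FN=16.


Precision = 93/100 = 0.93
Recall = 93/109 = 0.8532
F1 = 2·P·R/(P+R) = 2·TP/(2·TP+FP+FN) = 186/(186+7+16) = 186/209 = 0.89

0.89


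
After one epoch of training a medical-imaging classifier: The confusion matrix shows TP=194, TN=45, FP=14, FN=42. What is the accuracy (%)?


Accuracy = (TP+TN)/(TP+TN+FP+FN)
= (194+45)/(295)
= 239/295 = 81.02%

81.02%


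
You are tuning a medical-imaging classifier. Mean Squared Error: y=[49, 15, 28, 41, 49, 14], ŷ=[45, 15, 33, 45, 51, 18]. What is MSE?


Squared errors: (49-45)²=16, (15-15)²=0, (28-33)²=25, (41-45)²=16, (49-51)²=4, (14-18)²=16
Sum = 77
MSE = 77/6 = 77/6

77/6


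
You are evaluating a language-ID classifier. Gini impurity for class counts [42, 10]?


Probabilities: [42/52, 10/52] ≈ [0.8077, 0.1923]
Σpᵢ² = (1764 + 100)/52² = 1864/2704
Gini = 1 - Σpᵢ² = 1 - 1864/2704 = 0.3107

0.3107


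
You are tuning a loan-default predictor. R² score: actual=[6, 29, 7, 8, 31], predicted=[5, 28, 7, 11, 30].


ȳ = 16.2
SS_res = Σ(y-ŷ)² = 12
SS_tot = Σ(y-ȳ)² = 638.8
R² = 1 - SS_res/SS_tot = 1 - 0.0188 = 0.9812

0.9812


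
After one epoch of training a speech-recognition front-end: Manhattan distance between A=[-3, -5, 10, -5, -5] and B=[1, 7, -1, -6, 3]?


d = |-3-1| + |-5-7| + |10+ 1| + |-5+ 6| + |-5-3|
  = 4 + 12 + 11 + 1 + 8
  = 36

36


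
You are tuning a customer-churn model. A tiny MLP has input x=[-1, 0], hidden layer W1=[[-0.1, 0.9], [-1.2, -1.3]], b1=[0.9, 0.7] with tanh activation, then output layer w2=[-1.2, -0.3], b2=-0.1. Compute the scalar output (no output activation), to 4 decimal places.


z1[0] = (-0.1)·(-1) + (0.9)·(0) + 0.9 = 1.0
z1[1] = (-1.2)·(-1) + (-1.3)·(0) + 0.7 = 1.9
h = tanh(z1) = [0.7616, 0.9562]
output = (-1.2)·(0.7616) + (-0.3)·(0.9562) - 0.1 = -1.3008

-1.3008


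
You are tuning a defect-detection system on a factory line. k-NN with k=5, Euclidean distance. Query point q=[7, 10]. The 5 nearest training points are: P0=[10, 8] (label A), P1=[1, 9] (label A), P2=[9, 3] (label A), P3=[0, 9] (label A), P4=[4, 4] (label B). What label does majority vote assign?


d(q,P0) = 3.6056  (label A)
d(q,P1) = 6.0828  (label A)
d(q,P2) = 7.2801  (label A)
d(q,P3) = 7.0711  (label A)
d(q,P4) = 6.7082  (label B)
Votes: A=4, B=1
Majority → A

A
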